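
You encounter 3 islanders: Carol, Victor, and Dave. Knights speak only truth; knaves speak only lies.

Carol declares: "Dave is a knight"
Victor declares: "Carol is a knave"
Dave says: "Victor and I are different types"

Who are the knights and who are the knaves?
Carol is a knight.
Victor is a knave.
Dave is a knight.

Verification:
- Carol (knight) says "Dave is a knight" - this is TRUE because Dave is a knight.
- Victor (knave) says "Carol is a knave" - this is FALSE (a lie) because Carol is a knight.
- Dave (knight) says "Victor and I are different types" - this is TRUE because Dave is a knight and Victor is a knave.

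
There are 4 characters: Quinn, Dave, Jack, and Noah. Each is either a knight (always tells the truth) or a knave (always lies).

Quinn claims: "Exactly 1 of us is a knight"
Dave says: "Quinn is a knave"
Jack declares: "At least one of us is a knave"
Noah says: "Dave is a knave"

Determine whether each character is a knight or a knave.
Quinn is a knave.
Dave is a knight.
Jack is a knight.
Noah is a knave.

Verification:
- Quinn (knave) says "Exactly 1 of us is a knight" - this is FALSE (a lie) because there are 2 knights.
- Dave (knight) says "Quinn is a knave" - this is TRUE because Quinn is a knave.
- Jack (knight) says "At least one of us is a knave" - this is TRUE because Quinn and Noah are knaves.
- Noah (knave) says "Dave is a knave" - this is FALSE (a lie) because Dave is a knight.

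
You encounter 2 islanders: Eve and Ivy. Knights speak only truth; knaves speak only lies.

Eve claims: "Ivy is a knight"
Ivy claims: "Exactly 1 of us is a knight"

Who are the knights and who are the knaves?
Eve is a knave.
Ivy is a knave.

Verification:
- Eve (knave) says "Ivy is a knight" - this is FALSE (a lie) because Ivy is a knave.
- Ivy (knave) says "Exactly 1 of us is a knight" - this is FALSE (a lie) because there are 0 knights.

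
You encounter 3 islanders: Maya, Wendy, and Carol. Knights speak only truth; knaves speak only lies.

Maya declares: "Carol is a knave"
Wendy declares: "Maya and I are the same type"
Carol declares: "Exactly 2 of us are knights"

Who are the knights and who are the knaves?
Maya is a knight.
Wendy is a knave.
Carol is a knave.

Verification:
- Maya (knight) says "Carol is a knave" - this is TRUE because Carol is a knave.
- Wendy (knave) says "Maya and I are the same type" - this is FALSE (a lie) because Wendy is a knave and Maya is a knight.
- Carol (knave) says "Exactly 2 of us are knights" - this is FALSE (a lie) because there are 1 knights.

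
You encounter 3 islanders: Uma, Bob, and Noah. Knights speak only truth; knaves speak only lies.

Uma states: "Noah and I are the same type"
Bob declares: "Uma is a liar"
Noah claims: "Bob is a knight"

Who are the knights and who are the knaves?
Uma is a knave.
Bob is a knight.
Noah is a knight.

Verification:
- Uma (knave) says "Noah and I are the same type" - this is FALSE (a lie) because Uma is a knave and Noah is a knight.
- Bob (knight) says "Uma is a liar" - this is TRUE because Uma is a knave.
- Noah (knight) says "Bob is a knight" - this is TRUE because Bob is a knight.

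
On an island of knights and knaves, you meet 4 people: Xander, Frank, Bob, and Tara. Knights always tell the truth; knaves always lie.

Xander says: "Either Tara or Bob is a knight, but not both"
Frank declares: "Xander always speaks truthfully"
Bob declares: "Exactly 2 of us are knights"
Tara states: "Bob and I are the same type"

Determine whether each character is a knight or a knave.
Xander is a knave.
Frank is a knave.
Bob is a knight.
Tara is a knight.

Verification:
- Xander (knave) says "Either Tara or Bob is a knight, but not both" - this is FALSE (a lie) because Tara is a knight and Bob is a knight.
- Frank (knave) says "Xander always speaks truthfully" - this is FALSE (a lie) because Xander is a knave.
- Bob (knight) says "Exactly 2 of us are knights" - this is TRUE because there are 2 knights.
- Tara (knight) says "Bob and I are the same type" - this is TRUE because Tara is a knight and Bob is a knight.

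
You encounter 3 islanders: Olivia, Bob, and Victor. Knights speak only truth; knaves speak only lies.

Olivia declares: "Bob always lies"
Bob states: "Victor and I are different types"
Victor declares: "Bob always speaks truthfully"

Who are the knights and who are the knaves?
Olivia is a knight.
Bob is a knave.
Victor is a knave.

Verification:
- Olivia (knight) says "Bob always lies" - this is TRUE because Bob is a knave.
- Bob (knave) says "Victor and I are different types" - this is FALSE (a lie) because Bob is a knave and Victor is a knave.
- Victor (knave) says "Bob always speaks truthfully" - this is FALSE (a lie) because Bob is a knave.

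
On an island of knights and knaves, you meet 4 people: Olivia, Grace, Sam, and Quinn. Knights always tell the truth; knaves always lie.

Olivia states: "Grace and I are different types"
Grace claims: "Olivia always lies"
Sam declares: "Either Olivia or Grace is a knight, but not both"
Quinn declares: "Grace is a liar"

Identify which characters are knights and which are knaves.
Olivia is a knight.
Grace is a knave.
Sam is a knight.
Quinn is a knight.

Verification:
- Olivia (knight) says "Grace and I are different types" - this is TRUE because Olivia is a knight and Grace is a knave.
- Grace (knave) says "Olivia always lies" - this is FALSE (a lie) because Olivia is a knight.
- Sam (knight) says "Either Olivia or Grace is a knight, but not both" - this is TRUE because Olivia is a knight and Grace is a knave.
- Quinn (knight) says "Grace is a liar" - this is TRUE because Grace is a knave.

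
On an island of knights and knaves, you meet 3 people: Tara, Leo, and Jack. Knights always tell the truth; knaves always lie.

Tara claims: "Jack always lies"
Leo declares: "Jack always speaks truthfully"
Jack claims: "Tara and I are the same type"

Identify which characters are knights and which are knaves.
Tara is a knight.
Leo is a knave.
Jack is a knave.

Verification:
- Tara (knight) says "Jack always lies" - this is TRUE because Jack is a knave.
- Leo (knave) says "Jack always speaks truthfully" - this is FALSE (a lie) because Jack is a knave.
- Jack (knave) says "Tara and I are the same type" - this is FALSE (a lie) because Jack is a knave and Tara is a knight.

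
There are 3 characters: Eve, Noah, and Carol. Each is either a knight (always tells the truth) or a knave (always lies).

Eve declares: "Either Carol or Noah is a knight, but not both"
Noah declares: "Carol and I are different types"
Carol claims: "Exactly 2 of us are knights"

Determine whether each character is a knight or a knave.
Eve is a knave.
Noah is a knave.
Carol is a knave.

Verification:
- Eve (knave) says "Either Carol or Noah is a knight, but not both" - this is FALSE (a lie) because Carol is a knave and Noah is a knave.
- Noah (knave) says "Carol and I are different types" - this is FALSE (a lie) because Noah is a knave and Carol is a knave.
- Carol (knave) says "Exactly 2 of us are knights" - this is FALSE (a lie) because there are 0 knights.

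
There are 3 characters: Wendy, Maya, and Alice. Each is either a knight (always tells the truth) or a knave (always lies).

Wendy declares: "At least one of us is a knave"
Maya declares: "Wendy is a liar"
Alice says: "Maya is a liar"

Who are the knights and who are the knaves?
Wendy is a knight.
Maya is a knave.
Alice is a knight.

Verification:
- Wendy (knight) says "At least one of us is a knave" - this is TRUE because Maya is a knave.
- Maya (knave) says "Wendy is a liar" - this is FALSE (a lie) because Wendy is a knight.
- Alice (knight) says "Maya is a liar" - this is TRUE because Maya is a knave.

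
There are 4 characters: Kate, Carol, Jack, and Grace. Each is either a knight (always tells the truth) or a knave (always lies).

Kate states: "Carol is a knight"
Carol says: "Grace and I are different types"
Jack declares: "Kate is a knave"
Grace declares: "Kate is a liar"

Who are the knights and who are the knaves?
Kate is a knight.
Carol is a knight.
Jack is a knave.
Grace is a knave.

Verification:
- Kate (knight) says "Carol is a knight" - this is TRUE because Carol is a knight.
- Carol (knight) says "Grace and I are different types" - this is TRUE because Carol is a knight and Grace is a knave.
- Jack (knave) says "Kate is a knave" - this is FALSE (a lie) because Kate is a knight.
- Grace (knave) says "Kate is a liar" - this is FALSE (a lie) because Kate is a knight.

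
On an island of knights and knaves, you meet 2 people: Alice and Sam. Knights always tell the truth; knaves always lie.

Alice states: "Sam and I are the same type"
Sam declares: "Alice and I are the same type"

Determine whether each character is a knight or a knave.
Alice is a knight.
Sam is a knight.

Verification:
- Alice (knight) says "Sam and I are the same type" - this is TRUE because Alice is a knight and Sam is a knight.
- Sam (knight) says "Alice and I are the same type" - this is TRUE because Sam is a knight and Alice is a knight.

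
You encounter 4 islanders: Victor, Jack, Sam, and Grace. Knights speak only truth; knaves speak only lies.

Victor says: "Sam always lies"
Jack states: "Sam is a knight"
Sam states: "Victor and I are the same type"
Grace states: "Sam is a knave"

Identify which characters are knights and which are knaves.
Victor is a knight.
Jack is a knave.
Sam is a knave.
Grace is a knight.

Verification:
- Victor (knight) says "Sam always lies" - this is TRUE because Sam is a knave.
- Jack (knave) says "Sam is a knight" - this is FALSE (a lie) because Sam is a knave.
- Sam (knave) says "Victor and I are the same type" - this is FALSE (a lie) because Sam is a knave and Victor is a knight.
- Grace (knight) says "Sam is a knave" - this is TRUE because Sam is a knave.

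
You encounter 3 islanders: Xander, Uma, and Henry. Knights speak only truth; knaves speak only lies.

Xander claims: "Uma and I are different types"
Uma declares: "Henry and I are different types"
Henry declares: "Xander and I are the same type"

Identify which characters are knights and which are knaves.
Xander is a knight.
Uma is a knave.
Henry is a knave.

Verification:
- Xander (knight) says "Uma and I are different types" - this is TRUE because Xander is a knight and Uma is a knave.
- Uma (knave) says "Henry and I are different types" - this is FALSE (a lie) because Uma is a knave and Henry is a knave.
- Henry (knave) says "Xander and I are the same type" - this is FALSE (a lie) because Henry is a knave and Xander is a knight.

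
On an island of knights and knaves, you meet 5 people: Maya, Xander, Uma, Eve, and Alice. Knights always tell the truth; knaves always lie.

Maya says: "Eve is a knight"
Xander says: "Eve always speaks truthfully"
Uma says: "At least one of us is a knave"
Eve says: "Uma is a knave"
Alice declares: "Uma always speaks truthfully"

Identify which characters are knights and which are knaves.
Maya is a knave.
Xander is a knave.
Uma is a knight.
Eve is a knave.
Alice is a knight.

Verification:
- Maya (knave) says "Eve is a knight" - this is FALSE (a lie) because Eve is a knave.
- Xander (knave) says "Eve always speaks truthfully" - this is FALSE (a lie) because Eve is a knave.
- Uma (knight) says "At least one of us is a knave" - this is TRUE because Maya, Xander, and Eve are knaves.
- Eve (knave) says "Uma is a knave" - this is FALSE (a lie) because Uma is a knight.
- Alice (knight) says "Uma always speaks truthfully" - this is TRUE because Uma is a knight.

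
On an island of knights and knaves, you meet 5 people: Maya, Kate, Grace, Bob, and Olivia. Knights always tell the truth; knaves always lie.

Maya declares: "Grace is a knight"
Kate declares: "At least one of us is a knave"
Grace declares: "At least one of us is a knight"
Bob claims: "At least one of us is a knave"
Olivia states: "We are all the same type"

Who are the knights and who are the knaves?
Maya is a knight.
Kate is a knight.
Grace is a knight.
Bob is a knight.
Olivia is a knave.

Verification:
- Maya (knight) says "Grace is a knight" - this is TRUE because Grace is a knight.
- Kate (knight) says "At least one of us is a knave" - this is TRUE because Olivia is a knave.
- Grace (knight) says "At least one of us is a knight" - this is TRUE because Maya, Kate, Grace, and Bob are knights.
- Bob (knight) says "At least one of us is a knave" - this is TRUE because Olivia is a knave.
- Olivia (knave) says "We are all the same type" - this is FALSE (a lie) because Maya, Kate, Grace, and Bob are knights and Olivia is a knave.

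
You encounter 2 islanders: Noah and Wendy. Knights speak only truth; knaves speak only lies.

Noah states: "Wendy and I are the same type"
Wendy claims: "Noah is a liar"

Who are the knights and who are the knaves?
Noah is a knave.
Wendy is a knight.

Verification:
- Noah (knave) says "Wendy and I are the same type" - this is FALSE (a lie) because Noah is a knave and Wendy is a knight.
- Wendy (knight) says "Noah is a liar" - this is TRUE because Noah is a knave.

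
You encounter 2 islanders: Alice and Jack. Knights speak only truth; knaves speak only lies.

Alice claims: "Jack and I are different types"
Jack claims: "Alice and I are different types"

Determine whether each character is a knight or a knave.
Alice is a knave.
Jack is a knave.

Verification:
- Alice (knave) says "Jack and I are different types" - this is FALSE (a lie) because Alice is a knave and Jack is a knave.
- Jack (knave) says "Alice and I are different types" - this is FALSE (a lie) because Jack is a knave and Alice is a knave.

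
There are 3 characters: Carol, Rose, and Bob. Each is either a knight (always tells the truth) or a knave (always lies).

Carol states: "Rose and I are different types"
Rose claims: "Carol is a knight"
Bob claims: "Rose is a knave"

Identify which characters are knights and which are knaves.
Carol is a knave.
Rose is a knave.
Bob is a knight.

Verification:
- Carol (knave) says "Rose and I are different types" - this is FALSE (a lie) because Carol is a knave and Rose is a knave.
- Rose (knave) says "Carol is a knight" - this is FALSE (a lie) because Carol is a knave.
- Bob (knight) says "Rose is a knave" - this is TRUE because Rose is a knave.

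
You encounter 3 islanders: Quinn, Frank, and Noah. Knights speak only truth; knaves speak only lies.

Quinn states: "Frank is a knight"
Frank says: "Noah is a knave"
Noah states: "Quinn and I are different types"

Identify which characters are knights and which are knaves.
Quinn is a knave.
Frank is a knave.
Noah is a knight.

Verification:
- Quinn (knave) says "Frank is a knight" - this is FALSE (a lie) because Frank is a knave.
- Frank (knave) says "Noah is a knave" - this is FALSE (a lie) because Noah is a knight.
- Noah (knight) says "Quinn and I are different types" - this is TRUE because Noah is a knight and Quinn is a knave.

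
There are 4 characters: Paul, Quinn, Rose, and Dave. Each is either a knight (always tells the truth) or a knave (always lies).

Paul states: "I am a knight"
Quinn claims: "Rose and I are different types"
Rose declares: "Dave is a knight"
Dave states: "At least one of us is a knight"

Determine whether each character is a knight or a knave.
Paul is a knave.
Quinn is a knave.
Rose is a knave.
Dave is a knave.

Verification:
- Paul (knave) says "I am a knight" - this is FALSE (a lie) because Paul is a knave.
- Quinn (knave) says "Rose and I are different types" - this is FALSE (a lie) because Quinn is a knave and Rose is a knave.
- Rose (knave) says "Dave is a knight" - this is FALSE (a lie) because Dave is a knave.
- Dave (knave) says "At least one of us is a knight" - this is FALSE (a lie) because no one is a knight.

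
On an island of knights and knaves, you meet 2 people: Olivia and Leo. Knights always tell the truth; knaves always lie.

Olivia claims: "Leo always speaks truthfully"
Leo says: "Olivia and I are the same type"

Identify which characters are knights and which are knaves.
Olivia is a knight.
Leo is a knight.

Verification:
- Olivia (knight) says "Leo always speaks truthfully" - this is TRUE because Leo is a knight.
- Leo (knight) says "Olivia and I are the same type" - this is TRUE because Leo is a knight and Olivia is a knight.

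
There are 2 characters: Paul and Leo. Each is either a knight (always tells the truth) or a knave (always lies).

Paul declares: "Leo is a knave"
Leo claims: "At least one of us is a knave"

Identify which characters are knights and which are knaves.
Paul is a knave.
Leo is a knight.

Verification:
- Paul (knave) says "Leo is a knave" - this is FALSE (a lie) because Leo is a knight.
- Leo (knight) says "At least one of us is a knave" - this is TRUE because Paul is a knave.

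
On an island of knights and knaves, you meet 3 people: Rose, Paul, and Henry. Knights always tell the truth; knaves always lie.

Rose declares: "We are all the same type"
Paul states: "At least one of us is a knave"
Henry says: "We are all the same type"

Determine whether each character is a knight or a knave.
Rose is a knave.
Paul is a knight.
Henry is a knave.

Verification:
- Rose (knave) says "We are all the same type" - this is FALSE (a lie) because Paul is a knight and Rose and Henry are knaves.
- Paul (knight) says "At least one of us is a knave" - this is TRUE because Rose and Henry are knaves.
- Henry (knave) says "We are all the same type" - this is FALSE (a lie) because Paul is a knight and Rose and Henry are knaves.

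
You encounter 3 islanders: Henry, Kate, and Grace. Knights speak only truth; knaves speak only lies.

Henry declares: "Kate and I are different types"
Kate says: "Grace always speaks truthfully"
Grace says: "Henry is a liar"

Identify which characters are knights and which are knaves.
Henry is a knight.
Kate is a knave.
Grace is a knave.

Verification:
- Henry (knight) says "Kate and I are different types" - this is TRUE because Henry is a knight and Kate is a knave.
- Kate (knave) says "Grace always speaks truthfully" - this is FALSE (a lie) because Grace is a knave.
- Grace (knave) says "Henry is a liar" - this is FALSE (a lie) because Henry is a knight.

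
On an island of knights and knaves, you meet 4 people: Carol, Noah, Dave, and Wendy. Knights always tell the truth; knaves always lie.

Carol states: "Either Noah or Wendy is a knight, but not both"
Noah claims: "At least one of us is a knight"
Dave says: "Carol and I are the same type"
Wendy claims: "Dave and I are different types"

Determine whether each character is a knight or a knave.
Carol is a knight.
Noah is a knight.
Dave is a knave.
Wendy is a knave.

Verification:
- Carol (knight) says "Either Noah or Wendy is a knight, but not both" - this is TRUE because Noah is a knight and Wendy is a knave.
- Noah (knight) says "At least one of us is a knight" - this is TRUE because Carol and Noah are knights.
- Dave (knave) says "Carol and I are the same type" - this is FALSE (a lie) because Dave is a knave and Carol is a knight.
- Wendy (knave) says "Dave and I are different types" - this is FALSE (a lie) because Wendy is a knave and Dave is a knave.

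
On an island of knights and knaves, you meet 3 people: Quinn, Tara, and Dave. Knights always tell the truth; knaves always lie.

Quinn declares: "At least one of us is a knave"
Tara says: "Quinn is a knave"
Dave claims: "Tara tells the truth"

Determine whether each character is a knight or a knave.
Quinn is a knight.
Tara is a knave.
Dave is a knave.

Verification:
- Quinn (knight) says "At least one of us is a knave" - this is TRUE because Tara and Dave are knaves.
- Tara (knave) says "Quinn is a knave" - this is FALSE (a lie) because Quinn is a knight.
- Dave (knave) says "Tara tells the truth" - this is FALSE (a lie) because Tara is a knave.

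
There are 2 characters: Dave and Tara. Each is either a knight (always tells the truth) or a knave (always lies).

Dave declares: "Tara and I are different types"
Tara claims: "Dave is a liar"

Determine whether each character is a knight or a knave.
Dave is a knight.
Tara is a knave.

Verification:
- Dave (knight) says "Tara and I are different types" - this is TRUE because Dave is a knight and Tara is a knave.
- Tara (knave) says "Dave is a liar" - this is FALSE (a lie) because Dave is a knight.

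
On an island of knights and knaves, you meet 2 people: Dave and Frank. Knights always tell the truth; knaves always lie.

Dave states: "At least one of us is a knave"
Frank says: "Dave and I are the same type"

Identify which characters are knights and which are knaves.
Dave is a knight.
Frank is a knave.

Verification:
- Dave (knight) says "At least one of us is a knave" - this is TRUE because Frank is a knave.
- Frank (knave) says "Dave and I are the same type" - this is FALSE (a lie) because Frank is a knave and Dave is a knight.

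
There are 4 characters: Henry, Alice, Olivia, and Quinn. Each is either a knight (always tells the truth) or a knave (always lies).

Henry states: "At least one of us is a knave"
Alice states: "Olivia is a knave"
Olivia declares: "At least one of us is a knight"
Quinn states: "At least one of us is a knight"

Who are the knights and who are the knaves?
Henry is a knight.
Alice is a knave.
Olivia is a knight.
Quinn is a knight.

Verification:
- Henry (knight) says "At least one of us is a knave" - this is TRUE because Alice is a knave.
- Alice (knave) says "Olivia is a knave" - this is FALSE (a lie) because Olivia is a knight.
- Olivia (knight) says "At least one of us is a knight" - this is TRUE because Henry, Olivia, and Quinn are knights.
- Quinn (knight) says "At least one of us is a knight" - this is TRUE because Henry, Olivia, and Quinn are knights.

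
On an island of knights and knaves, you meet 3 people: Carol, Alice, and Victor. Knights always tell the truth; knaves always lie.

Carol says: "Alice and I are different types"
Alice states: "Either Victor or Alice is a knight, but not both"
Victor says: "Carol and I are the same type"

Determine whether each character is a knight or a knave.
Carol is a knight.
Alice is a knave.
Victor is a knave.

Verification:
- Carol (knight) says "Alice and I are different types" - this is TRUE because Carol is a knight and Alice is a knave.
- Alice (knave) says "Either Victor or Alice is a knight, but not both" - this is FALSE (a lie) because Victor is a knave and Alice is a knave.
- Victor (knave) says "Carol and I are the same type" - this is FALSE (a lie) because Victor is a knave and Carol is a knight.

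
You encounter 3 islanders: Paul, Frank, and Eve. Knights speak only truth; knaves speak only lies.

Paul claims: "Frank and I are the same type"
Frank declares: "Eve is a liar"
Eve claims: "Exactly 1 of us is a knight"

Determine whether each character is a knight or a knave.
Paul is a knight.
Frank is a knight.
Eve is a knave.

Verification:
- Paul (knight) says "Frank and I are the same type" - this is TRUE because Paul is a knight and Frank is a knight.
- Frank (knight) says "Eve is a liar" - this is TRUE because Eve is a knave.
- Eve (knave) says "Exactly 1 of us is a knight" - this is FALSE (a lie) because there are 2 knights.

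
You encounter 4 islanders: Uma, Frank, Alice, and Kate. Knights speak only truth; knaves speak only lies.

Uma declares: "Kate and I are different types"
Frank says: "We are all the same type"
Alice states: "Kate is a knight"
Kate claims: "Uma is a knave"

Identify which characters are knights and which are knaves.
Uma is a knight.
Frank is a knave.
Alice is a knave.
Kate is a knave.

Verification:
- Uma (knight) says "Kate and I are different types" - this is TRUE because Uma is a knight and Kate is a knave.
- Frank (knave) says "We are all the same type" - this is FALSE (a lie) because Uma is a knight and Frank, Alice, and Kate are knaves.
- Alice (knave) says "Kate is a knight" - this is FALSE (a lie) because Kate is a knave.
- Kate (knave) says "Uma is a knave" - this is FALSE (a lie) because Uma is a knight.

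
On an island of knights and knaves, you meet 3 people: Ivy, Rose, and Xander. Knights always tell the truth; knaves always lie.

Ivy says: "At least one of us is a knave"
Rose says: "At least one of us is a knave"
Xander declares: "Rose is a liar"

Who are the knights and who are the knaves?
Ivy is a knight.
Rose is a knight.
Xander is a knave.

Verification:
- Ivy (knight) says "At least one of us is a knave" - this is TRUE because Xander is a knave.
- Rose (knight) says "At least one of us is a knave" - this is TRUE because Xander is a knave.
- Xander (knave) says "Rose is a liar" - this is FALSE (a lie) because Rose is a knight.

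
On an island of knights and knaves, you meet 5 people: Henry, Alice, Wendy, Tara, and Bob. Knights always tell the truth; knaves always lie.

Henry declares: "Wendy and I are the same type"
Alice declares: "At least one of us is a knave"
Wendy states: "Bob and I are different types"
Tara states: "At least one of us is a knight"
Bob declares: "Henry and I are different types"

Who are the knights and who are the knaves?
Henry is a knave.
Alice is a knight.
Wendy is a knight.
Tara is a knight.
Bob is a knave.

Verification:
- Henry (knave) says "Wendy and I are the same type" - this is FALSE (a lie) because Henry is a knave and Wendy is a knight.
- Alice (knight) says "At least one of us is a knave" - this is TRUE because Henry and Bob are knaves.
- Wendy (knight) says "Bob and I are different types" - this is TRUE because Wendy is a knight and Bob is a knave.
- Tara (knight) says "At least one of us is a knight" - this is TRUE because Alice, Wendy, and Tara are knights.
- Bob (knave) says "Henry and I are different types" - this is FALSE (a lie) because Bob is a knave and Henry is a knave.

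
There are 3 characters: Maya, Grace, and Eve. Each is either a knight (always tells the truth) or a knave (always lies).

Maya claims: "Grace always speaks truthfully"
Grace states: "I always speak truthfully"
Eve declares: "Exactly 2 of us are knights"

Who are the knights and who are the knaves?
Maya is a knave.
Grace is a knave.
Eve is a knave.

Verification:
- Maya (knave) says "Grace always speaks truthfully" - this is FALSE (a lie) because Grace is a knave.
- Grace (knave) says "I always speak truthfully" - this is FALSE (a lie) because Grace is a knave.
- Eve (knave) says "Exactly 2 of us are knights" - this is FALSE (a lie) because there are 0 knights.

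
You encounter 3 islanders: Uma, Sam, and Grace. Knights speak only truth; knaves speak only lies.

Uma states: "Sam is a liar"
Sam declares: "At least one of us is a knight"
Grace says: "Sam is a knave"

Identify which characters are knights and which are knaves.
Uma is a knave.
Sam is a knight.
Grace is a knave.

Verification:
- Uma (knave) says "Sam is a liar" - this is FALSE (a lie) because Sam is a knight.
- Sam (knight) says "At least one of us is a knight" - this is TRUE because Sam is a knight.
- Grace (knave) says "Sam is a knave" - this is FALSE (a lie) because Sam is a knight.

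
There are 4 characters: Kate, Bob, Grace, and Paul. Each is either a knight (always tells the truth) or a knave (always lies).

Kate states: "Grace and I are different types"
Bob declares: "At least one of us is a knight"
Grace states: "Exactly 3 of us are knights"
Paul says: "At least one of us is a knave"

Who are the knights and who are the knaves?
Kate is a knave.
Bob is a knight.
Grace is a knave.
Paul is a knight.

Verification:
- Kate (knave) says "Grace and I are different types" - this is FALSE (a lie) because Kate is a knave and Grace is a knave.
- Bob (knight) says "At least one of us is a knight" - this is TRUE because Bob and Paul are knights.
- Grace (knave) says "Exactly 3 of us are knights" - this is FALSE (a lie) because there are 2 knights.
- Paul (knight) says "At least one of us is a knave" - this is TRUE because Kate and Grace are knaves.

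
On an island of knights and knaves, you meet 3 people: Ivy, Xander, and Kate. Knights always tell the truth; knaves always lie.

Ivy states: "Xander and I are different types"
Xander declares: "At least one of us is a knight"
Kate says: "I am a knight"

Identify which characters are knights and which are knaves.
Ivy is a knave.
Xander is a knave.
Kate is a knave.

Verification:
- Ivy (knave) says "Xander and I are different types" - this is FALSE (a lie) because Ivy is a knave and Xander is a knave.
- Xander (knave) says "At least one of us is a knight" - this is FALSE (a lie) because no one is a knight.
- Kate (knave) says "I am a knight" - this is FALSE (a lie) because Kate is a knave.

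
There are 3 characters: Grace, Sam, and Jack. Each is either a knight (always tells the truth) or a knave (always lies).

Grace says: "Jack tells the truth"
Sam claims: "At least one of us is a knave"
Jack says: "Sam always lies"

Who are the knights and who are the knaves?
Grace is a knave.
Sam is a knight.
Jack is a knave.

Verification:
- Grace (knave) says "Jack tells the truth" - this is FALSE (a lie) because Jack is a knave.
- Sam (knight) says "At least one of us is a knave" - this is TRUE because Grace and Jack are knaves.
- Jack (knave) says "Sam always lies" - this is FALSE (a lie) because Sam is a knight.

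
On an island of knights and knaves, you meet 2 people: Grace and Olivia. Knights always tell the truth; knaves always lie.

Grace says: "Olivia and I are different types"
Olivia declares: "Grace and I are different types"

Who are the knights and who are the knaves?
Grace is a knave.
Olivia is a knave.

Verification:
- Grace (knave) says "Olivia and I are different types" - this is FALSE (a lie) because Grace is a knave and Olivia is a knave.
- Olivia (knave) says "Grace and I are different types" - this is FALSE (a lie) because Olivia is a knave and Grace is a knave.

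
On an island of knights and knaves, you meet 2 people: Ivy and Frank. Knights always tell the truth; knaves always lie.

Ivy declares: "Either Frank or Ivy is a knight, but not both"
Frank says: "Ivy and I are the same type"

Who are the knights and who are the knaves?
Ivy is a knight.
Frank is a knave.

Verification:
- Ivy (knight) says "Either Frank or Ivy is a knight, but not both" - this is TRUE because Frank is a knave and Ivy is a knight.
- Frank (knave) says "Ivy and I are the same type" - this is FALSE (a lie) because Frank is a knave and Ivy is a knight.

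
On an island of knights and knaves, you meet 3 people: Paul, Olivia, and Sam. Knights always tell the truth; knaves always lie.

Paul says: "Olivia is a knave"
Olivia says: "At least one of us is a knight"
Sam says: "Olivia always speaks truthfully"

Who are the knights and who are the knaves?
Paul is a knave.
Olivia is a knight.
Sam is a knight.

Verification:
- Paul (knave) says "Olivia is a knave" - this is FALSE (a lie) because Olivia is a knight.
- Olivia (knight) says "At least one of us is a knight" - this is TRUE because Olivia and Sam are knights.
- Sam (knight) says "Olivia always speaks truthfully" - this is TRUE because Olivia is a knight.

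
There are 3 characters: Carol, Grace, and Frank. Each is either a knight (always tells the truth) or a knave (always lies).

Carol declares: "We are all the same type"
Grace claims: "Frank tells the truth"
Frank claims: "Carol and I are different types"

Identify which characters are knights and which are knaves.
Carol is a knave.
Grace is a knight.
Frank is a knight.

Verification:
- Carol (knave) says "We are all the same type" - this is FALSE (a lie) because Grace and Frank are knights and Carol is a knave.
- Grace (knight) says "Frank tells the truth" - this is TRUE because Frank is a knight.
- Frank (knight) says "Carol and I are different types" - this is TRUE because Frank is a knight and Carol is a knave.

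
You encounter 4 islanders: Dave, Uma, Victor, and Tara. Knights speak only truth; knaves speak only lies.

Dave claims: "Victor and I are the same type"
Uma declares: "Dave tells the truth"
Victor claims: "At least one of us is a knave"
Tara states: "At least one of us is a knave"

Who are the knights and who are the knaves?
Dave is a knave.
Uma is a knave.
Victor is a knight.
Tara is a knight.

Verification:
- Dave (knave) says "Victor and I are the same type" - this is FALSE (a lie) because Dave is a knave and Victor is a knight.
- Uma (knave) says "Dave tells the truth" - this is FALSE (a lie) because Dave is a knave.
- Victor (knight) says "At least one of us is a knave" - this is TRUE because Dave and Uma are knaves.
- Tara (knight) says "At least one of us is a knave" - this is TRUE because Dave and Uma are knaves.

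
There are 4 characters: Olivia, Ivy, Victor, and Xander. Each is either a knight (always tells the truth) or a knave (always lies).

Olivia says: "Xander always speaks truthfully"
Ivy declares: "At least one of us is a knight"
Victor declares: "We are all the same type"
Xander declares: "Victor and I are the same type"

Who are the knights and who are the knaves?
Olivia is a knight.
Ivy is a knight.
Victor is a knight.
Xander is a knight.

Verification:
- Olivia (knight) says "Xander always speaks truthfully" - this is TRUE because Xander is a knight.
- Ivy (knight) says "At least one of us is a knight" - this is TRUE because Olivia, Ivy, Victor, and Xander are knights.
- Victor (knight) says "We are all the same type" - this is TRUE because Olivia, Ivy, Victor, and Xander are knights.
- Xander (knight) says "Victor and I are the same type" - this is TRUE because Xander is a knight and Victor is a knight.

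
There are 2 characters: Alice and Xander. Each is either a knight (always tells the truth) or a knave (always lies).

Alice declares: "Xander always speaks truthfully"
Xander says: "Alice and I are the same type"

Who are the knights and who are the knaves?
Alice is a knight.
Xander is a knight.

Verification:
- Alice (knight) says "Xander always speaks truthfully" - this is TRUE because Xander is a knight.
- Xander (knight) says "Alice and I are the same type" - this is TRUE because Xander is a knight and Alice is a knight.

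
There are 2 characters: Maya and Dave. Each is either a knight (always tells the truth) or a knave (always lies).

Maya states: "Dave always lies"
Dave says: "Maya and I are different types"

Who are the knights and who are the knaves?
Maya is a knave.
Dave is a knight.

Verification:
- Maya (knave) says "Dave always lies" - this is FALSE (a lie) because Dave is a knight.
- Dave (knight) says "Maya and I are different types" - this is TRUE because Dave is a knight and Maya is a knave.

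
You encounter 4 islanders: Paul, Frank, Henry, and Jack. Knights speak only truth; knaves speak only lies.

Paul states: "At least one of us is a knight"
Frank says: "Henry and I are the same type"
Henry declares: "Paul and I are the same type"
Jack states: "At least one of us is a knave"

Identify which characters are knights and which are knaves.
Paul is a knight.
Frank is a knave.
Henry is a knight.
Jack is a knight.

Verification:
- Paul (knight) says "At least one of us is a knight" - this is TRUE because Paul, Henry, and Jack are knights.
- Frank (knave) says "Henry and I are the same type" - this is FALSE (a lie) because Frank is a knave and Henry is a knight.
- Henry (knight) says "Paul and I are the same type" - this is TRUE because Henry is a knight and Paul is a knight.
- Jack (knight) says "At least one of us is a knave" - this is TRUE because Frank is a knave.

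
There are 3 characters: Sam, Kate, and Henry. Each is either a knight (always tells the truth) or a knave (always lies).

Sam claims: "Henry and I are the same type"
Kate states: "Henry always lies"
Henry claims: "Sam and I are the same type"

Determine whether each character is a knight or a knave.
Sam is a knight.
Kate is a knave.
Henry is a knight.

Verification:
- Sam (knight) says "Henry and I are the same type" - this is TRUE because Sam is a knight and Henry is a knight.
- Kate (knave) says "Henry always lies" - this is FALSE (a lie) because Henry is a knight.
- Henry (knight) says "Sam and I are the same type" - this is TRUE because Henry is a knight and Sam is a knight.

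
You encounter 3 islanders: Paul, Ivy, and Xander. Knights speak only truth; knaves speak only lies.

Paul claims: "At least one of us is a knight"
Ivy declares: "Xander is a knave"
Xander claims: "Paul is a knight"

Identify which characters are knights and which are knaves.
Paul is a knight.
Ivy is a knave.
Xander is a knight.

Verification:
- Paul (knight) says "At least one of us is a knight" - this is TRUE because Paul and Xander are knights.
- Ivy (knave) says "Xander is a knave" - this is FALSE (a lie) because Xander is a knight.
- Xander (knight) says "Paul is a knight" - this is TRUE because Paul is a knight.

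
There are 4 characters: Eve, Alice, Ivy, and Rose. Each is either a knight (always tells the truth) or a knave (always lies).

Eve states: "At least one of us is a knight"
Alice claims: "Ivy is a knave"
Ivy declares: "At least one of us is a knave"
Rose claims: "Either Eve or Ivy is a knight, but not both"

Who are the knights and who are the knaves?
Eve is a knight.
Alice is a knave.
Ivy is a knight.
Rose is a knave.

Verification:
- Eve (knight) says "At least one of us is a knight" - this is TRUE because Eve and Ivy are knights.
- Alice (knave) says "Ivy is a knave" - this is FALSE (a lie) because Ivy is a knight.
- Ivy (knight) says "At least one of us is a knave" - this is TRUE because Alice and Rose are knaves.
- Rose (knave) says "Either Eve or Ivy is a knight, but not both" - this is FALSE (a lie) because Eve is a knight and Ivy is a knight.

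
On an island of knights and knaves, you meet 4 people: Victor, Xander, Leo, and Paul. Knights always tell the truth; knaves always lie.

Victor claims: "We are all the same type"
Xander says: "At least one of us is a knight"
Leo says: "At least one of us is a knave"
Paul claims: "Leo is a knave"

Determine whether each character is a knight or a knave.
Victor is a knave.
Xander is a knight.
Leo is a knight.
Paul is a knave.

Verification:
- Victor (knave) says "We are all the same type" - this is FALSE (a lie) because Xander and Leo are knights and Victor and Paul are knaves.
- Xander (knight) says "At least one of us is a knight" - this is TRUE because Xander and Leo are knights.
- Leo (knight) says "At least one of us is a knave" - this is TRUE because Victor and Paul are knaves.
- Paul (knave) says "Leo is a knave" - this is FALSE (a lie) because Leo is a knight.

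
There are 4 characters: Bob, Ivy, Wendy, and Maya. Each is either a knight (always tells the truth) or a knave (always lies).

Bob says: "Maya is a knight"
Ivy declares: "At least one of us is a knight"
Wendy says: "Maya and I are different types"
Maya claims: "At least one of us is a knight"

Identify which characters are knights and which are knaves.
Bob is a knave.
Ivy is a knave.
Wendy is a knave.
Maya is a knave.

Verification:
- Bob (knave) says "Maya is a knight" - this is FALSE (a lie) because Maya is a knave.
- Ivy (knave) says "At least one of us is a knight" - this is FALSE (a lie) because no one is a knight.
- Wendy (knave) says "Maya and I are different types" - this is FALSE (a lie) because Wendy is a knave and Maya is a knave.
- Maya (knave) says "At least one of us is a knight" - this is FALSE (a lie) because no one is a knight.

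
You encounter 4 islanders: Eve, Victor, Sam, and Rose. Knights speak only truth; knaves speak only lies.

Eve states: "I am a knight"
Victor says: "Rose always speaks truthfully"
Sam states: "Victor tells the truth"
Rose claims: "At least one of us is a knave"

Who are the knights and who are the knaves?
Eve is a knave.
Victor is a knight.
Sam is a knight.
Rose is a knight.

Verification:
- Eve (knave) says "I am a knight" - this is FALSE (a lie) because Eve is a knave.
- Victor (knight) says "Rose always speaks truthfully" - this is TRUE because Rose is a knight.
- Sam (knight) says "Victor tells the truth" - this is TRUE because Victor is a knight.
- Rose (knight) says "At least one of us is a knave" - this is TRUE because Eve is a knave.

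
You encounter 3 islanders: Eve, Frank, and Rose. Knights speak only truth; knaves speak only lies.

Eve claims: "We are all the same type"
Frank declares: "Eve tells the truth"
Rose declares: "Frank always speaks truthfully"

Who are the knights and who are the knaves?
Eve is a knight.
Frank is a knight.
Rose is a knight.

Verification:
- Eve (knight) says "We are all the same type" - this is TRUE because Eve, Frank, and Rose are knights.
- Frank (knight) says "Eve tells the truth" - this is TRUE because Eve is a knight.
- Rose (knight) says "Frank always speaks truthfully" - this is TRUE because Frank is a knight.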